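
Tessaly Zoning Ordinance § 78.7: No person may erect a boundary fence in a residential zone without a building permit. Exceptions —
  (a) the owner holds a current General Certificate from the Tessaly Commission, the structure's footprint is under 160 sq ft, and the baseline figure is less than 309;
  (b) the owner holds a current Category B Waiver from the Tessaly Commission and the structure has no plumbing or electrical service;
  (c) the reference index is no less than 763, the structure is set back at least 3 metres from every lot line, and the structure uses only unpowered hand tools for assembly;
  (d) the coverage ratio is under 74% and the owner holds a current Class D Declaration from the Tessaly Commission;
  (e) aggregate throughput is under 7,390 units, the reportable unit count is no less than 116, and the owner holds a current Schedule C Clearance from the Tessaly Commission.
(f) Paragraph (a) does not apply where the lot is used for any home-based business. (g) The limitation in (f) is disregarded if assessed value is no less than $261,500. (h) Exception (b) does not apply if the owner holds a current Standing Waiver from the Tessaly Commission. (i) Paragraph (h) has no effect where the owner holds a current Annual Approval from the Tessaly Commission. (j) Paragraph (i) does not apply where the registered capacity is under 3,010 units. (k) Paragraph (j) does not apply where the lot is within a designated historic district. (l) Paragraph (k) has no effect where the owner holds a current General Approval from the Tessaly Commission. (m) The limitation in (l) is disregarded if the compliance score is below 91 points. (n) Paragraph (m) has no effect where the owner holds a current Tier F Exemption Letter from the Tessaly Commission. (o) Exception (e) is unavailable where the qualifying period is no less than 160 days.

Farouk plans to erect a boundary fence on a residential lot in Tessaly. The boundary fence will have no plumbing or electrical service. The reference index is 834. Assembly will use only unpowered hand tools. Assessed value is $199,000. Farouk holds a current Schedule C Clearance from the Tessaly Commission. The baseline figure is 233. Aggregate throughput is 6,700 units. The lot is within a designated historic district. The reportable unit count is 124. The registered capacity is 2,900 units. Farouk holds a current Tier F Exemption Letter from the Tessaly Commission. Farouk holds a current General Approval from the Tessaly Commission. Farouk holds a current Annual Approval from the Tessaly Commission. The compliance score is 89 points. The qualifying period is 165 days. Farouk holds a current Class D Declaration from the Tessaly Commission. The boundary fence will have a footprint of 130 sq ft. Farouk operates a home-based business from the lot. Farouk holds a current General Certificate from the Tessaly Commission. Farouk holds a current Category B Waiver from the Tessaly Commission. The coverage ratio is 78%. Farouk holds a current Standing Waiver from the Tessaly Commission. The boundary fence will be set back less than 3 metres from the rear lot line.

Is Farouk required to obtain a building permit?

Exception (a)'s conditions are all satisfied: a current General Certificate is held; the structure's footprint is 130 sq ft, under the 160 sq ft limit; the baseline figure is 233, less than the 309 limit. But applying paragraphs (f)–(g): (f) operates — a home-based business operates on the lot. (g), which would lift (f), does not operate here — assessed value is $199,000, short of $261,500. So (a) is unavailable.
Exception (b)'s conditions are all satisfied: a current Category B Waiver is held; there is no plumbing or electrical service. Turning to paragraphs (h)–(n): (h) is engaged — a current Standing Waiver is held. (i) is engaged (a current Annual Approval is held), but is overridden by (j): (j) operates — the registered capacity is 2,900 units, under the 3,010 units limit. (k) is engaged (the lot is in a historic district), but yields to (l): (l) operates against (k): a current General Approval is held. (m) would limit (l) — the compliance score is 89 points, below the 91 points limit — but (n) sets (m) aside: (n) operates against (m): a current Tier F Exemption Letter is held. Exception (b) does not apply.
Exception (c) requires that the structure is set back at least 3 metres from every lot line; but the rear setback is under 3 m, so (c) is unavailable.
Exception (d) fails — the coverage ratio is 78%, not under 74%.
Exception (e) is satisfied on its face — aggregate throughput is 6,700 units, under the 7,390 units limit; the reportable unit count is 124, meeting the 116 threshold; a current Schedule C Clearance is held. But: (o) operates against (e): the qualifying period is 165 days, meeting the 160 days threshold. Exception (e) does not apply.
No exception is made out. Farouk falls within the general rule.

Yes — Farouk must obtain a building permit.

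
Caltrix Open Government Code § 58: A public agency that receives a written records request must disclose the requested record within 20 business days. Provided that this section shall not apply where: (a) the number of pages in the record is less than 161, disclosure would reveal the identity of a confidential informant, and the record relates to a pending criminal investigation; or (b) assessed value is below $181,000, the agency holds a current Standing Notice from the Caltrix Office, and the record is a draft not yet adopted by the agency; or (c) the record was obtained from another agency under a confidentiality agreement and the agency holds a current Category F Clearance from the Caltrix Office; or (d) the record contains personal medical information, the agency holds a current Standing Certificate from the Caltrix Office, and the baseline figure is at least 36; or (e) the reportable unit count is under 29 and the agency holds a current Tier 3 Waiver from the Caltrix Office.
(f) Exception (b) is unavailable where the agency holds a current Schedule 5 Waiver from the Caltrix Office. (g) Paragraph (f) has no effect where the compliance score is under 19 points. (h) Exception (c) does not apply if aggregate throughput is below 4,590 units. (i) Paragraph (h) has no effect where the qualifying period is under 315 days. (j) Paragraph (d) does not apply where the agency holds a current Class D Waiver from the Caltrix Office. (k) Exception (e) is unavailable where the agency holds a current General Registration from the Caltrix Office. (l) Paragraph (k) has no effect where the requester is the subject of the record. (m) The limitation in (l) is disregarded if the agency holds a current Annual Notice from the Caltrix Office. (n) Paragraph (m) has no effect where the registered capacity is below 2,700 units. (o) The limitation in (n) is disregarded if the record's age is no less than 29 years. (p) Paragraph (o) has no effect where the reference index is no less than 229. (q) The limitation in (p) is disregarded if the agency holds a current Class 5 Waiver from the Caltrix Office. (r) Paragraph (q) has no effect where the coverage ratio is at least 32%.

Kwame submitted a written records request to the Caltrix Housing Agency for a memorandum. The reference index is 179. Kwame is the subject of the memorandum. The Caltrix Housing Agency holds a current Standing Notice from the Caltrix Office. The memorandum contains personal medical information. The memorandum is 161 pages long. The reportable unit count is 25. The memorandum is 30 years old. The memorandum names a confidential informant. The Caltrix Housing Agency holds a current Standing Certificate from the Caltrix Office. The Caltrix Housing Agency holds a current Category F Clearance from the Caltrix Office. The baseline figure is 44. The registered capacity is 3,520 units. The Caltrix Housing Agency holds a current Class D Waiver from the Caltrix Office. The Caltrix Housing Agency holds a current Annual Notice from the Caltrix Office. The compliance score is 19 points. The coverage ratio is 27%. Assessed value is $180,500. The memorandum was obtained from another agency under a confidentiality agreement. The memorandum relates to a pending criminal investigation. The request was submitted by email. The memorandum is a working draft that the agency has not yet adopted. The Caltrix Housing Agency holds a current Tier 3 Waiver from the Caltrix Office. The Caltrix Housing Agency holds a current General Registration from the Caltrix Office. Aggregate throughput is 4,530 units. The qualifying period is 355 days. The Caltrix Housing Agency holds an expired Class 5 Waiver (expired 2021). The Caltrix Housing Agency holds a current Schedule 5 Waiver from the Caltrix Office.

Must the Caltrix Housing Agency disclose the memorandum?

Exception (a) requires that the number of pages in the record is less than 161; but the number of pages in the record is 161, not less than 161, so (a) is unavailable.
Exception (b): assessed value is $180,500, below the $181,000 limit; a current Standing Notice is held; the memorandum is an unadopted draft — every condition holds. But: (f) operates against (b): a current Schedule 5 Waiver is held. (g) does not operate here (the compliance score is 19 points, not under 19 points), so (f) stands. (b) is therefore removed.
Exception (c): the memorandum was obtained under a confidentiality agreement; a current Category F Clearance is held — every condition holds. Turning to paragraphs (h)–(i): (h) operates — aggregate throughput is 4,530 units, below the 4,590 units limit. (i), which would lift (h), is inapplicable — the qualifying period is 355 days, not under 315 days. Exception (c) does not apply.
All of (d)'s requirements are met (the memorandum contains personal medical information; a current Standing Certificate is held; the baseline figure is 44, meeting the 36 threshold). Turning to paragraph (j): (j) operates against (d): a current Class D Waiver is held. Exception (d) does not apply.
Exception (e): the reportable unit count is 25, under the 29 limit; a current Tier 3 Waiver is held — every condition holds. However, paragraphs (k)–(r) must be considered: (k) operates against (e): a current General Registration is held. (l) operates (Kwame is the subject of the memorandum), but is displaced by (m): (m) operates against (l): a current Annual Notice is held. (n), which would lift (m), does not operate here — the registered capacity is 3,520 units, not below 2,700 units. (e) is therefore removed.
No exception applies. The general rule governs.

Yes — the Caltrix Housing Agency must disclose the memorandum.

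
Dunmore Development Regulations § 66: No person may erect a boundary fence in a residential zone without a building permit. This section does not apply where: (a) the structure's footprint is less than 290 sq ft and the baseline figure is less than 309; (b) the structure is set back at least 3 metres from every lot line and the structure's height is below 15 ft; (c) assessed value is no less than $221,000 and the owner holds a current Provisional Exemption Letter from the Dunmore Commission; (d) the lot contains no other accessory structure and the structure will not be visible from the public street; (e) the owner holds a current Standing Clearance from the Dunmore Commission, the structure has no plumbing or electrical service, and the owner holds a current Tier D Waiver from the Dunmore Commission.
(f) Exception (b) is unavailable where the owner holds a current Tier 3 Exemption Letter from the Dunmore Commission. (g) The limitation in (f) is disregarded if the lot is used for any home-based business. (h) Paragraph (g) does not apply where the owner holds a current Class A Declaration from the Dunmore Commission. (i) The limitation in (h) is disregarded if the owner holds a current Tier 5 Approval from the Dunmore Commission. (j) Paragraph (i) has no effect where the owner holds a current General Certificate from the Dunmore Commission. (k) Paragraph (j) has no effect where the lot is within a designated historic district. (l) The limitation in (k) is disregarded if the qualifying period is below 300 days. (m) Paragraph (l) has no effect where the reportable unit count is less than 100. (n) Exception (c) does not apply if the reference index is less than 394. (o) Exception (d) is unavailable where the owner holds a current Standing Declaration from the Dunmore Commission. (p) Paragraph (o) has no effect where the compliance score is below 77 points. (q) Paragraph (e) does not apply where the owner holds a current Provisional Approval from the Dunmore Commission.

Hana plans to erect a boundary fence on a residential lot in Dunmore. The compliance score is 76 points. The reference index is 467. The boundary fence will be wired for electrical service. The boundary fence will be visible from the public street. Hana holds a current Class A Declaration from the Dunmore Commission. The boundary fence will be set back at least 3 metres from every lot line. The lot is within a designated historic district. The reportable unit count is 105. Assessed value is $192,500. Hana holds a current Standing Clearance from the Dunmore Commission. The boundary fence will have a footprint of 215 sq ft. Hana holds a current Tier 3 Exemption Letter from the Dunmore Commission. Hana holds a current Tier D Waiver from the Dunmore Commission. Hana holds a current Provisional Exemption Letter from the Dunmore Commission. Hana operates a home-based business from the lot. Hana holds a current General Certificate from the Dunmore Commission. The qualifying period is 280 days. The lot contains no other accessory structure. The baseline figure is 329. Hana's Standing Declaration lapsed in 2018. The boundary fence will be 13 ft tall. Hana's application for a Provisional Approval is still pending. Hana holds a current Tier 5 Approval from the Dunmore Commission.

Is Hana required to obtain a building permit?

Yes — Hana must obtain a building permit.

Exception (a) fails — the baseline figure is 329, not less than 309.
Exception (b) is satisfied on its face — the setback is at least 3 m on every side; the structure's height is 13 ft, below the 15 ft limit. Turning to paragraphs (f)–(m): (f) operates — a current Tier 3 Exemption Letter is held. (g) operates (a home-based business operates on the lot), but is set aside by (h): (h) operates against (g): a current Class A Declaration is held. (i) operates (a current Tier 5 Approval is held), but is set aside by (j): (j) operates — a current General Certificate is held. (k) is engaged (the lot is in a historic district), but is itself disapplied by (l): (l) operates against (k): the qualifying period is 280 days, below the 300 days limit. (m), which would lift (l), is not engaged — the reportable unit count is 105, not less than 100. So (b) is unavailable.
Exception (c) does not apply: assessed value is $192,500, short of $221,000.
Exception (d) fails — the structure will be visible from the street.
Exception (e) does not apply: electrical service is planned.
None of the exceptions is available; § 66 applies in full.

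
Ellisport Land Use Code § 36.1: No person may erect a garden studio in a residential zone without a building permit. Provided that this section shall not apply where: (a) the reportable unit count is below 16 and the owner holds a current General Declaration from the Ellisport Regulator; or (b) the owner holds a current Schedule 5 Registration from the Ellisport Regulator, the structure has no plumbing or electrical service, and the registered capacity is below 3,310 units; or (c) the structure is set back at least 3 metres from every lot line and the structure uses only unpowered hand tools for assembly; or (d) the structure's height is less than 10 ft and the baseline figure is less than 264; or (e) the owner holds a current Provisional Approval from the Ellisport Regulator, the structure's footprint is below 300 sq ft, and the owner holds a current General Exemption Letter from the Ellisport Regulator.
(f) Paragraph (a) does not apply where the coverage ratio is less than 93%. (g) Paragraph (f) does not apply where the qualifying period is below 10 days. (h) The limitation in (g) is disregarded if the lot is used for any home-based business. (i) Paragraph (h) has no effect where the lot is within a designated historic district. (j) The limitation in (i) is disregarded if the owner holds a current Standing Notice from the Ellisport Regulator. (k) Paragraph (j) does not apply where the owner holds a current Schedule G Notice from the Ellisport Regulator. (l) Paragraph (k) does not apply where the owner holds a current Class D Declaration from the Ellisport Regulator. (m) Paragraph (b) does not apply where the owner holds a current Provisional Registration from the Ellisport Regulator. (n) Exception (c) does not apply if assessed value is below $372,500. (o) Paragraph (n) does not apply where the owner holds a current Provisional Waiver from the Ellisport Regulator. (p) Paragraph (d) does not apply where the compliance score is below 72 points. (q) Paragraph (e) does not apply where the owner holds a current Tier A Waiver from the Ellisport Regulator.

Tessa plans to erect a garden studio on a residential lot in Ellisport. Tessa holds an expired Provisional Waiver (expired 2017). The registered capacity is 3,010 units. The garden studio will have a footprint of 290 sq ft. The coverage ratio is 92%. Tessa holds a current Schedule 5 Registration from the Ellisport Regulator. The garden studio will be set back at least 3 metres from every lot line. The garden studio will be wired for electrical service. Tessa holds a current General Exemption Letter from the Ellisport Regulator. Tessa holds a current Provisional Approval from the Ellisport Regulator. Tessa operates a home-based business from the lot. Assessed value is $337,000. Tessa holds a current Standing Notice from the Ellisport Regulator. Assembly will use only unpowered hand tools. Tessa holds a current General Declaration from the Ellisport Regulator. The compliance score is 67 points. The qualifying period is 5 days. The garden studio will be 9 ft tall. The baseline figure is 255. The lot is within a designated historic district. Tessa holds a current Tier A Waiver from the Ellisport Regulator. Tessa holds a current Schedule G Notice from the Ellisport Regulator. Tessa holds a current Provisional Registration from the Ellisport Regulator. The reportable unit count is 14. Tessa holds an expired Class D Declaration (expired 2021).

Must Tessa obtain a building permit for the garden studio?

No — exception (a) applies; Tessa does not need a building permit.

All of (a)'s requirements are met (the reportable unit count is 14, below the 16 limit; a current General Declaration is held). Applying paragraphs (f)–(l): (f) would limit (a) — the coverage ratio is 92%, less than the 93% limit — but (g) sets (f) aside: (g) operates — the qualifying period is 5 days, below the 10 days limit. (h) is engaged (a home-based business operates on the lot), but is overridden by (i): (i) operates against (h): the lot is in a historic district. (j) is triggered (a current Standing Notice is held), but is displaced by (k): (k) operates against (j): a current Schedule G Notice is held. (l) is inapplicable (there is no Class D Declaration in force), so (k) stands. (a) remains available.
Exception (b) fails — electrical service is planned.
All of (c)'s requirements are met (the setback is at least 3 m on every side; assembly uses only hand tools). But applying paragraphs (n)–(o): (n) operates against (c): assessed value is $337,000, below the $372,500 limit. (o), which would lift (n), is not triggered — there is no Provisional Waiver in force. (c) is therefore removed.
Exception (d)'s conditions are all satisfied: the structure's height is 9 ft, less than the 10 ft limit; the baseline figure is 255, less than the 264 limit. Turning to paragraph (p): (p) operates against (d): the compliance score is 67 points, below the 72 points limit. (d) is therefore removed.
Exception (e)'s conditions are all satisfied: a current Provisional Approval is held; the structure's footprint is 290 sq ft, below the 300 sq ft limit; a current General Exemption Letter is held. But applying paragraph (q): (q) operates — a current Tier A Waiver is held. Exception (e) does not apply.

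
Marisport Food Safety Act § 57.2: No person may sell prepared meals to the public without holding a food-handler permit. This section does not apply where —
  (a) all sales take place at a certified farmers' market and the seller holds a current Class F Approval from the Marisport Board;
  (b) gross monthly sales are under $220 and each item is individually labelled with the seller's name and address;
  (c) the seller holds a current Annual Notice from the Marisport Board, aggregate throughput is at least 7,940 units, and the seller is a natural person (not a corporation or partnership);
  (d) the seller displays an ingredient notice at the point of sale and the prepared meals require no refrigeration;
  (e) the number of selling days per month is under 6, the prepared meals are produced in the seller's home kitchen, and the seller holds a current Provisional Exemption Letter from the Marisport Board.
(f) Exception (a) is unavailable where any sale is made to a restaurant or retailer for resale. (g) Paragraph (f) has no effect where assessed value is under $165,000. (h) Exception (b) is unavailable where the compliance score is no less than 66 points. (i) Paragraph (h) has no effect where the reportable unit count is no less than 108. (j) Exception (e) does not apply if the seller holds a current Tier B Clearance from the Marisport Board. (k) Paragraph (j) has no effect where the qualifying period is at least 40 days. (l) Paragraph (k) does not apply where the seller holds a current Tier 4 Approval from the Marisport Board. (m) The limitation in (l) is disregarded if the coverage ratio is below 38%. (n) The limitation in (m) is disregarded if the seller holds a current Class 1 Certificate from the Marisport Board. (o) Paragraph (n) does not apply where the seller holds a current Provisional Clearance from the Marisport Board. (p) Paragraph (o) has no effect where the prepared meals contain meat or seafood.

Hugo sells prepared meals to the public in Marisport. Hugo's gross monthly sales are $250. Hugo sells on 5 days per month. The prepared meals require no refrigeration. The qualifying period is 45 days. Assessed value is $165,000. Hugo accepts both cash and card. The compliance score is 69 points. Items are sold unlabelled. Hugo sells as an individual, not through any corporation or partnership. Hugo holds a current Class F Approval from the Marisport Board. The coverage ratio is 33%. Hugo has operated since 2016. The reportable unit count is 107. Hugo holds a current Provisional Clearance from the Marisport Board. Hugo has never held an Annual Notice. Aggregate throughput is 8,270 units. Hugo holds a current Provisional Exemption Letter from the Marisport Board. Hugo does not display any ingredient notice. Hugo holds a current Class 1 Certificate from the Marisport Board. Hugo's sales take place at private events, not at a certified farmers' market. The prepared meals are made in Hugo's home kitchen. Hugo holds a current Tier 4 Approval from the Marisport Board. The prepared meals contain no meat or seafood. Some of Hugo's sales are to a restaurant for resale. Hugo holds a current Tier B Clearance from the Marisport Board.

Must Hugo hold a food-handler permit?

No — exception (e) applies; Hugo is not required to hold a food-handler permit.

Exception (a) requires that all sales take place at a certified farmers' market; but sales are at private events, not a certified farmers' market, so (a) is unavailable.
Exception (b) fails — gross monthly sales are $250, not under $220.
Exception (c) requires that the seller holds a current Annual Notice from the Marisport Board; but there is no Annual Notice in force, so (c) is unavailable.
Exception (d) does not apply: no ingredient notice is displayed.
Exception (e)'s conditions are all satisfied: the number of selling days per month is 5, under the 6 limit; the prepared meals are home-kitchen produced; a current Provisional Exemption Letter is held. Considering the limiting provisions: (j) is triggered (a current Tier B Clearance is held), but is displaced by (k): (k) operates against (j): the qualifying period is 45 days, meeting the 40 days threshold. (l) would limit (k) — a current Tier 4 Approval is held — but (m) sets (l) aside: (m) is triggered — the coverage ratio is 33%, below the 38% limit. (n) is engaged (a current Class 1 Certificate is held), but is set aside by (o): (o) is triggered — a current Provisional Clearance is held. (p), which would lift (o), is not engaged — the prepared meals contain no meat or seafood. Exception (e) stands.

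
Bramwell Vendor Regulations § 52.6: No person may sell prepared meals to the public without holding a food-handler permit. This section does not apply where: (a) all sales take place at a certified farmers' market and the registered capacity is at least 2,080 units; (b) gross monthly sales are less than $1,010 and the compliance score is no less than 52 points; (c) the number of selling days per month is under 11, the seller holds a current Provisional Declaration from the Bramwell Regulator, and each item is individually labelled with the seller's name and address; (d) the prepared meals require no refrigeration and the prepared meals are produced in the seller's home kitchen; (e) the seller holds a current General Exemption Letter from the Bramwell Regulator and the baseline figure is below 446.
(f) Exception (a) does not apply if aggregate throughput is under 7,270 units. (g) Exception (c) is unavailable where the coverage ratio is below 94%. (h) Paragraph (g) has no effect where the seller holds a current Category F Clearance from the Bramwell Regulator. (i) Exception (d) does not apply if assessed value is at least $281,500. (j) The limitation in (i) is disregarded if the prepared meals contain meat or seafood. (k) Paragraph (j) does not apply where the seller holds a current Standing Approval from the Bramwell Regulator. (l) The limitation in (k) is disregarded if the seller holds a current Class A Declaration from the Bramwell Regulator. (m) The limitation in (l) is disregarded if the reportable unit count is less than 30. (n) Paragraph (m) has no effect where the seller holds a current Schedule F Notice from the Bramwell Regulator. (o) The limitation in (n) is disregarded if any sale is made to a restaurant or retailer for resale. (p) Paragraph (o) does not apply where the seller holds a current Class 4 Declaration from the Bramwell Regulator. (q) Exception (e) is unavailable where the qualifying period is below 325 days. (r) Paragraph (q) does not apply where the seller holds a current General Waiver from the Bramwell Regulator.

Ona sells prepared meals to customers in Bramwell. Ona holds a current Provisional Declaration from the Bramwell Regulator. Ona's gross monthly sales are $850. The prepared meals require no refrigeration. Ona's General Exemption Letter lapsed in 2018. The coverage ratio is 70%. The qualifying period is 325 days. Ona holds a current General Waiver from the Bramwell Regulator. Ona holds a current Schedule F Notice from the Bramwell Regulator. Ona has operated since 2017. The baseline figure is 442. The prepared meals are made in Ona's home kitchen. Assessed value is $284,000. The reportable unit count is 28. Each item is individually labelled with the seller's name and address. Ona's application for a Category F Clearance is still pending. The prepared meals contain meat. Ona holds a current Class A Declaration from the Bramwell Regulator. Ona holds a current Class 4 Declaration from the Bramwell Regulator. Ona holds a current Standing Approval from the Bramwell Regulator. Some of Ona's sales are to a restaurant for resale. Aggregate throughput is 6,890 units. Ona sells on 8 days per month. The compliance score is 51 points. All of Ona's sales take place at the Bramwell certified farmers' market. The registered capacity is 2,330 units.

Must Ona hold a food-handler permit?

All of (a)'s requirements are met (all sales are at a certified farmers' market; the registered capacity is 2,330 units, meeting the 2,080 units threshold). However, paragraph (f) must be considered: (f) applies — aggregate throughput is 6,890 units, under the 7,270 units limit. Exception (a) does not apply.
Exception (b) fails — the compliance score is 51 points, short of 52 points.
Exception (c)'s conditions are all satisfied: the number of selling days per month is 8, under the 11 limit; a current Provisional Declaration is held; items are individually labelled. But applying paragraphs (g)–(h): (g) is triggered — the coverage ratio is 70%, below the 94% limit. (h) is inapplicable (no current Category F Clearance is held), so (g) stands. (c) is therefore removed.
Exception (d): the prepared meals are shelf-stable; the prepared meals are home-kitchen produced — every condition holds. Applying paragraphs (i)–(p): (i) is triggered (assessed value is $284,000, meeting the $281,500 threshold), but is overridden by (j): (j) operates against (i): the prepared meals contain meat. (k) would limit (j) — a current Standing Approval is held — but (l) sets (k) aside: (l) operates against (k): a current Class A Declaration is held. (m) is triggered (the reportable unit count is 28, less than the 30 limit), but is itself disapplied by (n): (n) operates against (m): a current Schedule F Notice is held. (o) is triggered (some sales are to a restaurant for resale), but yields to (p): (p) is engaged — a current Class 4 Declaration is held. Exception (d) stands.
Exception (e) fails — no current General Exemption Letter is held.

No — exception (d) applies; Ona is not required to hold a food-handler permit.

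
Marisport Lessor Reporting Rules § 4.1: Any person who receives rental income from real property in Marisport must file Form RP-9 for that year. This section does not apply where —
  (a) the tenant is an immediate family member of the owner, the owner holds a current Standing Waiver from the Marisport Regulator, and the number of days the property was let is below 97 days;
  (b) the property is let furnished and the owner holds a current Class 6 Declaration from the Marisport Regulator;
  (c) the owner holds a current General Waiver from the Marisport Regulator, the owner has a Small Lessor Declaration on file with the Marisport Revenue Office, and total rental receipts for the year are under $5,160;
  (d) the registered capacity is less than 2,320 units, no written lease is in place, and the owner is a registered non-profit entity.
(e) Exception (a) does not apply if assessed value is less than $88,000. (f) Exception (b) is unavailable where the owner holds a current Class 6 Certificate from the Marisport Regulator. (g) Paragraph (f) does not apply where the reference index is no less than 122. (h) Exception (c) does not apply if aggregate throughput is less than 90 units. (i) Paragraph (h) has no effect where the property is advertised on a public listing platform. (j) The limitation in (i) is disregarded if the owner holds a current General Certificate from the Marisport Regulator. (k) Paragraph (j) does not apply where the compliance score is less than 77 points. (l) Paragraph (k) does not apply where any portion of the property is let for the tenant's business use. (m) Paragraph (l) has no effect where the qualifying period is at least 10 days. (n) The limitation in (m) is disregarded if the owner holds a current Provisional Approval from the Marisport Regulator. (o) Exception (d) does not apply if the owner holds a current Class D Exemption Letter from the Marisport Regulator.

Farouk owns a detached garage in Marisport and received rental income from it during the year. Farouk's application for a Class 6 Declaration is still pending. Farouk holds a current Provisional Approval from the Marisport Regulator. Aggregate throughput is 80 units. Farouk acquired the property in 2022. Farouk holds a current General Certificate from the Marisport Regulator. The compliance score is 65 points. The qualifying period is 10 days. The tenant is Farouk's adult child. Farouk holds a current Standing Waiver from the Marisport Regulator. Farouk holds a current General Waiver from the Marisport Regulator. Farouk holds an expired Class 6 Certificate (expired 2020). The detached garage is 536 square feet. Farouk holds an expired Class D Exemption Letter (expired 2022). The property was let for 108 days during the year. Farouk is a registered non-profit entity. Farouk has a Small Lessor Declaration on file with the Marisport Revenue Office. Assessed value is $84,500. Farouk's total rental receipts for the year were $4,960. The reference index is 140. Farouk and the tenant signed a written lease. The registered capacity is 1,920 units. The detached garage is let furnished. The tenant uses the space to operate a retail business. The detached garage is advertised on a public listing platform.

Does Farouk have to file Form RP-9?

Exception (a) does not apply: the number of days the property was let is 108 days, not below 97 days.
Exception (b) fails — no current Class 6 Declaration is held.
Exception (c) is satisfied on its face — a current General Waiver is held; a Small Lessor Declaration is on file; total rental receipts for the year are $4,960, under the $5,160 limit. Turning to paragraphs (h)–(n): (h) operates against (c): aggregate throughput is 80 units, less than the 90 units limit. (i) applies (the property is publicly advertised), but is displaced by (j): (j) operates against (i): a current General Certificate is held. (k) is triggered (the compliance score is 65 points, less than the 77 points limit), but is set aside by (l): (l) operates against (k): the space is let for business use. (m) operates (the qualifying period is 10 days, meeting the 10 days threshold), but is overridden by (n): (n) is engaged — a current Provisional Approval is held. So (c) is unavailable.
Exception (d) fails — a written lease is in place.
No exception displaces § 4.1.

Yes — Farouk must file Form RP-9.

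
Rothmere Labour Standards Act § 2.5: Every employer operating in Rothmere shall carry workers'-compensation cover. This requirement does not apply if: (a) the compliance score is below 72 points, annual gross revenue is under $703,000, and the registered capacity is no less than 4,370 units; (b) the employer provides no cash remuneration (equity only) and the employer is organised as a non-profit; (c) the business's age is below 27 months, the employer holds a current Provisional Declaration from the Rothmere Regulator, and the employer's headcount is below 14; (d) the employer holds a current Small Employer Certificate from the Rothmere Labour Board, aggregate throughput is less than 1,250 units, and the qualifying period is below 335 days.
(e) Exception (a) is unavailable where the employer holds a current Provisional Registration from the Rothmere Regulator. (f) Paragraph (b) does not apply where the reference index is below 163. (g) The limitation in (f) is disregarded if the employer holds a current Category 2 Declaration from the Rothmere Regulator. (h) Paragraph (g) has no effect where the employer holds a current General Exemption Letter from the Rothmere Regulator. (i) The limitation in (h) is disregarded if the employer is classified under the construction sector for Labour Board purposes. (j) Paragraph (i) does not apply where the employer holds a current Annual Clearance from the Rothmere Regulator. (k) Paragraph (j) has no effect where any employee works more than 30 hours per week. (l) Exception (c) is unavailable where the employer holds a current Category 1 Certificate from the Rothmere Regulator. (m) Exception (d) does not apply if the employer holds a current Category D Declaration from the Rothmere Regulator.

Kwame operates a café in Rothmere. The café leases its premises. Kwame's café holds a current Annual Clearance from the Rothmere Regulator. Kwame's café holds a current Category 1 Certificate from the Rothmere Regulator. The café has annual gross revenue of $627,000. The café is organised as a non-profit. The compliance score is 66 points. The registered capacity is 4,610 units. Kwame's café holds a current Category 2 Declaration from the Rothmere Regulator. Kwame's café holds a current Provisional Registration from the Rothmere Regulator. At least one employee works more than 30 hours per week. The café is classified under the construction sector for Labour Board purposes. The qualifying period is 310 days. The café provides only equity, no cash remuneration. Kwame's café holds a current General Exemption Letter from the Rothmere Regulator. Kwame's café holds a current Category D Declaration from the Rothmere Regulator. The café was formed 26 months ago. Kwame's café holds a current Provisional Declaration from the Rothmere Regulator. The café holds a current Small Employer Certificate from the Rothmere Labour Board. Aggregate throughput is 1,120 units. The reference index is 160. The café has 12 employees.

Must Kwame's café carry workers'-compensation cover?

No — exception (b) applies; Kwame's café is not required to carry workers'-compensation cover.

Exception (a)'s conditions are all satisfied: the compliance score is 66 points, below the 72 points limit; annual gross revenue is $627,000, under the $703,000 limit; the registered capacity is 4,610 units, meeting the 4,370 units threshold. Turning to paragraph (e): (e) operates against (a): a current Provisional Registration is held. Exception (a) does not apply.
Exception (b)'s conditions are all satisfied: remuneration is equity-only; the employer is a non-profit. As to paragraphs (f)–(k): (f) would limit (b) — the reference index is 160, below the 163 limit — but (g) sets (f) aside: (g) is engaged — a current Category 2 Declaration is held. (h) would limit (g) — a current General Exemption Letter is held — but (i) sets (h) aside: (i) is engaged — the café is classified under the construction sector. (j) would limit (i) — a current Annual Clearance is held — but (k) sets (j) aside: (k) operates against (j): at least one employee exceeds 30 hours/week. So (b) applies.
Exception (c): the business's age is 26 months, below the 27 months limit; a current Provisional Declaration is held; the employer's headcount is 12, below the 14 limit — every condition holds. However, paragraph (l) must be considered: (l) is engaged — a current Category 1 Certificate is held. So (c) is unavailable.
Exception (d)'s conditions are all satisfied: a current Small Employer Certificate is held; aggregate throughput is 1,120 units, less than the 1,250 units limit; the qualifying period is 310 days, below the 335 days limit. But applying paragraph (m): (m) is engaged — a current Category D Declaration is held. So (d) is unavailable.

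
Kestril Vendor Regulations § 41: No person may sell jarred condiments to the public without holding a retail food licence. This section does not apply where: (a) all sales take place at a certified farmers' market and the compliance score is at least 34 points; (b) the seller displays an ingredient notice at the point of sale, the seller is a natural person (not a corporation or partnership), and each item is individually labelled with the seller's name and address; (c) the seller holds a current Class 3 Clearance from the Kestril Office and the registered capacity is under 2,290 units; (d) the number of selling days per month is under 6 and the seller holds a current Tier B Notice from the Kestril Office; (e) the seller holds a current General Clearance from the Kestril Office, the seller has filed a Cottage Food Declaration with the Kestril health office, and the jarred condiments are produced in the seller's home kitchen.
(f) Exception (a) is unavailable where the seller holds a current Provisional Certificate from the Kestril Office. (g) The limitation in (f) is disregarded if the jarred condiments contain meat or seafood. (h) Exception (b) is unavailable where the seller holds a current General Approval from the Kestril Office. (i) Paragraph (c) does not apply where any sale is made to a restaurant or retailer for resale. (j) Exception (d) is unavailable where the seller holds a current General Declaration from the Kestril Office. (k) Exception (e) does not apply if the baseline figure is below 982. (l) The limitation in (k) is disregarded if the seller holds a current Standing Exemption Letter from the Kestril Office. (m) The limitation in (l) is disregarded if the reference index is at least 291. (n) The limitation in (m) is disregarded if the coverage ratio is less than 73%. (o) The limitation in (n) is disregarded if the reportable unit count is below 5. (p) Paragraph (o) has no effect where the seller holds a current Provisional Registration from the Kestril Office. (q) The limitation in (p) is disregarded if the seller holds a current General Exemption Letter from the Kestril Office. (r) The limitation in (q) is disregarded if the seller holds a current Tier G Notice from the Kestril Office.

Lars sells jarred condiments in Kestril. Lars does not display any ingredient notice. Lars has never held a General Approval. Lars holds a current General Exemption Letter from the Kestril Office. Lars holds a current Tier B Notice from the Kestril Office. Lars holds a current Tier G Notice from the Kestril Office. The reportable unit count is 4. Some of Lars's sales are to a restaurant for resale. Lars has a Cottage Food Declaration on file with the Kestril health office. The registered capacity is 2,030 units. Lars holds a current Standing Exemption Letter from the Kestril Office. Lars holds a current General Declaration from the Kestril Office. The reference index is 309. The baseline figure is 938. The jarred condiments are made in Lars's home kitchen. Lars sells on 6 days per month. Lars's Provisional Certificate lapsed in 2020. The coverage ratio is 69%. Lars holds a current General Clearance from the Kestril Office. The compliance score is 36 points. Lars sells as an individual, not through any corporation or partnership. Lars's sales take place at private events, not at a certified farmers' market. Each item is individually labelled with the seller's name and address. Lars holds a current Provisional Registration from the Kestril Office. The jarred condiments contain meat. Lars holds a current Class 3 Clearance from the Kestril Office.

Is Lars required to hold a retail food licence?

Exception (a) fails — sales are at private events, not a certified farmers' market.
Exception (b) does not apply: no ingredient notice is displayed.
All of (c)'s requirements are met (a current Class 3 Clearance is held; the registered capacity is 2,030 units, under the 2,290 units limit). But: (i) operates against (c): some sales are to a restaurant for resale. Exception (c) does not apply.
Exception (d) fails — the number of selling days per month is 6, not under 6.
All of (e)'s requirements are met (a current General Clearance is held; a Cottage Food Declaration is on file; the jarred condiments are home-kitchen produced). Under paragraphs (k)–(r): (k) operates (the baseline figure is 938, below the 982 limit), but is displaced by (l): (l) operates against (k): a current Standing Exemption Letter is held. (m) would limit (l) — the reference index is 309, meeting the 291 threshold — but (n) sets (m) aside: (n) operates against (m): the coverage ratio is 69%, less than the 73% limit. (o) applies (the reportable unit count is 4, below the 5 limit), but is set aside by (p): (p) is triggered — a current Provisional Registration is held. (q) would limit (p) — a current General Exemption Letter is held — but (r) sets (q) aside: (r) operates against (q): a current Tier G Notice is held. (e) remains available.

No — exception (e) applies; Lars is not required to hold a retail food licence.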